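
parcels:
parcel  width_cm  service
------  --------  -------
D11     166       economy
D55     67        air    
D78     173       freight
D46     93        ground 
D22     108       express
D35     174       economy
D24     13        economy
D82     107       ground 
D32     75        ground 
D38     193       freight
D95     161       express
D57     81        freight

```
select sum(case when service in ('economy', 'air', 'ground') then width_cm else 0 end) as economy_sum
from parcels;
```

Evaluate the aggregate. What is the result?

695

parcel=D11: ✓ → 166
parcel=D55: ✓ → 67
parcel=D78: ✗
parcel=D46: ✓ → 93
parcel=D22: ✗
parcel=D35: ✓ → 174
parcel=D24: ✓ → 13
parcel=D82: ✓ → 107
parcel=D32: ✓ → 75
parcel=D38: ✗
parcel=D95: ✗
parcel=D57: ✗
economy_sum = 166 + 67 + 93 + 174 + 13 + 107 + 75 = 695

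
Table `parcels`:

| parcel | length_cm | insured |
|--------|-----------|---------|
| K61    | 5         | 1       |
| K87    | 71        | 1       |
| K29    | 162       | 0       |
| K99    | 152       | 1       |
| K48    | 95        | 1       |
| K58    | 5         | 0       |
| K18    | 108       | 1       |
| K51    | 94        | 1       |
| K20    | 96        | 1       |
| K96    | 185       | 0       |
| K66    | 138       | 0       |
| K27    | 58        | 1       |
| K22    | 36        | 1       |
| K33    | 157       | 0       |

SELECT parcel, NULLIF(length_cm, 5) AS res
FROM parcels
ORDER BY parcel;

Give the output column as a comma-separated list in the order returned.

108, 96, 36, 58, 162, 157, 95, 94, NULL, NULL, 138, 71, 185, 152

parcel=K18: length_cm=108 vs 5: differ → 108
parcel=K20: length_cm=96 vs 5: differ → 96
parcel=K22: length_cm=36 vs 5: differ → 36
parcel=K27: length_cm=58 vs 5: differ → 58
parcel=K29: length_cm=162 vs 5: differ → 162
parcel=K33: length_cm=157 vs 5: differ → 157
parcel=K48: length_cm=95 vs 5: differ → 95
parcel=K51: length_cm=94 vs 5: differ → 94
parcel=K58: length_cm=5 vs 5: equal → NULL
parcel=K61: length_cm=5 vs 5: equal → NULL
parcel=K66: length_cm=138 vs 5: differ → 138
parcel=K87: length_cm=71 vs 5: differ → 71
parcel=K96: length_cm=185 vs 5: differ → 185
parcel=K99: length_cm=152 vs 5: differ → 152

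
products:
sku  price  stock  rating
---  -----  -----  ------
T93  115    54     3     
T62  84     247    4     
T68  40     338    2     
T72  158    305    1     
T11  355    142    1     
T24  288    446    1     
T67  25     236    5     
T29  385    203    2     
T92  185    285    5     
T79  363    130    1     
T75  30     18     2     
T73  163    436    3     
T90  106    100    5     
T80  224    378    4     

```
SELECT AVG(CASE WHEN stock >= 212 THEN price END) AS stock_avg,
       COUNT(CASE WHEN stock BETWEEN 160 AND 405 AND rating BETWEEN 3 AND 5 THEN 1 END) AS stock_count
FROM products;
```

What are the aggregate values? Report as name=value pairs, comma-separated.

[stock_avg: stock >= 212]
sku=T93: ✗
sku=T62: ✓ → 84
sku=T68: ✓ → 40
sku=T72: ✓ → 158
sku=T11: ✗
sku=T24: ✓ → 288
sku=T67: ✓ → 25
sku=T29: ✗
sku=T92: ✓ → 185
sku=T79: ✗
sku=T75: ✗
sku=T73: ✓ → 163
sku=T90: ✗
sku=T80: ✓ → 224
stock_avg = (84 + 40 + 158 + 288 + 25 + 185 + 163 + 224) / 8 = 145.875
—
[stock_count: stock BETWEEN 160 AND 405 AND rating BETWEEN 3 AND 5]
sku=T93: ✗
sku=T62: ✓ → 1
sku=T68: ✗
sku=T72: ✗
sku=T11: ✗
sku=T24: ✗
sku=T67: ✓ → 1
sku=T29: ✗
sku=T92: ✓ → 1
sku=T79: ✗
sku=T75: ✗
sku=T73: ✗
sku=T90: ✗
sku=T80: ✓ → 1
stock_count = COUNT(1, 1, 1, 1) = 4

stock_avg=145.875, stock_count=4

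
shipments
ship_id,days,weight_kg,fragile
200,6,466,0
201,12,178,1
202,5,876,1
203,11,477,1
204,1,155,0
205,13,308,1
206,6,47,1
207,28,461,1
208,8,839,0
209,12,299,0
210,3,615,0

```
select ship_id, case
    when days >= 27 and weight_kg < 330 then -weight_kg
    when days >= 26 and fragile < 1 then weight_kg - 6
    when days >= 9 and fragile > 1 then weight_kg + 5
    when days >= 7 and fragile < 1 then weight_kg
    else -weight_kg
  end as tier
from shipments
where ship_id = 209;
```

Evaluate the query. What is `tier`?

299

ship_id = 209: days=12, weight_kg=299, fragile=0.
days >= 27 and weight_kg < 330 → false
days >= 26 and fragile < 1 → false
days >= 9 and fragile > 1 → false
days >= 7 and fragile < 1 → true → 299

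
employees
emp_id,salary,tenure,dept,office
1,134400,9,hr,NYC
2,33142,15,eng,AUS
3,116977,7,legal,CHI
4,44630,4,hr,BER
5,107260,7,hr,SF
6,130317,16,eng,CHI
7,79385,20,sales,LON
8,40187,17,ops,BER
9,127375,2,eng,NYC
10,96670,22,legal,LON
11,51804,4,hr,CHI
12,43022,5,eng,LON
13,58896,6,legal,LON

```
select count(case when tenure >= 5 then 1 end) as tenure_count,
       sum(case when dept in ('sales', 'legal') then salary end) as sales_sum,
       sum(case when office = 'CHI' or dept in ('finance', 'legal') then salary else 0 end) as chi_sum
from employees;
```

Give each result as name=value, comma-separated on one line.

tenure_count=10, sales_sum=351928, chi_sum=454664

[tenure_count: tenure >= 5]
emp_id=1: ✓ → 1
emp_id=2: ✓ → 1
emp_id=3: ✓ → 1
emp_id=4: ✗
emp_id=5: ✓ → 1
emp_id=6: ✓ → 1
emp_id=7: ✓ → 1
emp_id=8: ✓ → 1
emp_id=9: ✗
emp_id=10: ✓ → 1
emp_id=11: ✗
emp_id=12: ✓ → 1
emp_id=13: ✓ → 1
tenure_count = COUNT(1, 1, 1, 1, 1, 1, 1, 1, 1, 1) = 10
—
[sales_sum: dept in ('sales', 'legal')]
emp_id=1: ✗
emp_id=2: ✗
emp_id=3: ✓ → 116977
emp_id=4: ✗
emp_id=5: ✗
emp_id=6: ✗
emp_id=7: ✓ → 79385
emp_id=8: ✗
emp_id=9: ✗
emp_id=10: ✓ → 96670
emp_id=11: ✗
emp_id=12: ✗
emp_id=13: ✓ → 58896
sales_sum = 116977 + 79385 + 96670 + 58896 = 351928
—
[chi_sum: office = 'CHI' or dept in ('finance', 'legal')]
emp_id=1: ✗
emp_id=2: ✗
emp_id=3: ✓ → 116977
emp_id=4: ✗
emp_id=5: ✗
emp_id=6: ✓ → 130317
emp_id=7: ✗
emp_id=8: ✗
emp_id=9: ✗
emp_id=10: ✓ → 96670
emp_id=11: ✓ → 51804
emp_id=12: ✗
emp_id=13: ✓ → 58896
chi_sum = 116977 + 130317 + 96670 + 51804 + 58896 = 454664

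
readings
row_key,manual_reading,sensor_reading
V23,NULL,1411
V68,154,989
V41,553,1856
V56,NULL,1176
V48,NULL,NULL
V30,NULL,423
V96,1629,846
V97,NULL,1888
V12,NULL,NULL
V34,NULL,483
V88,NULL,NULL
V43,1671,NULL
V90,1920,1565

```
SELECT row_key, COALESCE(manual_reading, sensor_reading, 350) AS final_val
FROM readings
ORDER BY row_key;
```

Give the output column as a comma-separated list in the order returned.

350, 1411, 423, 483, 553, 1671, 350, 1176, 154, 350, 1920, 1629, 1888

row_key=V12: manual_reading=NULL, sensor_reading=NULL, → literal 350 → 350
row_key=V23: manual_reading=NULL, sensor_reading=1411 → 1411
row_key=V30: manual_reading=NULL, sensor_reading=423 → 423
row_key=V34: manual_reading=NULL, sensor_reading=483 → 483
row_key=V41: manual_reading=553 → 553
row_key=V43: manual_reading=1671 → 1671
row_key=V48: manual_reading=NULL, sensor_reading=NULL, → literal 350 → 350
row_key=V56: manual_reading=NULL, sensor_reading=1176 → 1176
row_key=V68: manual_reading=154 → 154
row_key=V88: manual_reading=NULL, sensor_reading=NULL, → literal 350 → 350
row_key=V90: manual_reading=1920 → 1920
row_key=V96: manual_reading=1629 → 1629
row_key=V97: manual_reading=NULL, sensor_reading=1888 → 1888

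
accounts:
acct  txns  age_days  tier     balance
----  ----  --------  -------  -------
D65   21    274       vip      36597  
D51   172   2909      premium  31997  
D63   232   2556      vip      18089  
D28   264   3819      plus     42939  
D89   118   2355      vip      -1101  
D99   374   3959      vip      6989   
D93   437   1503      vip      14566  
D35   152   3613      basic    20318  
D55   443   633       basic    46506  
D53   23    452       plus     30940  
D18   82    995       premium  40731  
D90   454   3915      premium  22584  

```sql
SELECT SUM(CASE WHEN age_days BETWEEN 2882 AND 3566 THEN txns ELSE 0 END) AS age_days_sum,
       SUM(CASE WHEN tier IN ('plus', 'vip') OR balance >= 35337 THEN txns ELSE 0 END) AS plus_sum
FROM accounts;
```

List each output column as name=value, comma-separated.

age_days_sum=172, plus_sum=1994

[age_days_sum: age_days BETWEEN 2882 AND 3566]
acct=D65: ✗
acct=D51: ✓ → 172
acct=D63: ✗
acct=D28: ✗
acct=D89: ✗
acct=D99: ✗
acct=D93: ✗
acct=D35: ✗
acct=D55: ✗
acct=D53: ✗
acct=D18: ✗
acct=D90: ✗
age_days_sum = 172
—
[plus_sum: tier IN ('plus', 'vip') OR balance >= 35337]
acct=D65: ✓ → 21
acct=D51: ✗
acct=D63: ✓ → 232
acct=D28: ✓ → 264
acct=D89: ✓ → 118
acct=D99: ✓ → 374
acct=D93: ✓ → 437
acct=D35: ✗
acct=D55: ✓ → 443
acct=D53: ✓ → 23
acct=D18: ✓ → 82
acct=D90: ✗
plus_sum = 21 + 232 + 264 + 118 + 374 + 437 + 443 + 23 + 82 = 1994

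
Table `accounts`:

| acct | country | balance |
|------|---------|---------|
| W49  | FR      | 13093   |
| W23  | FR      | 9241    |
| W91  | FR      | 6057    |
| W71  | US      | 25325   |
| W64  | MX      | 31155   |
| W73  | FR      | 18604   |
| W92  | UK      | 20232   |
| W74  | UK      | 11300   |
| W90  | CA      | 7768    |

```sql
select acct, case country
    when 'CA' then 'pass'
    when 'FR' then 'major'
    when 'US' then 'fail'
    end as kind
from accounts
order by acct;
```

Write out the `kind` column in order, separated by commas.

acct=W23: country='FR' → major
acct=W49: country='FR' → major
acct=W64: (no match → NULL) → NULL
acct=W71: country='US' → fail
acct=W73: country='FR' → major
acct=W74: (no match → NULL) → NULL
acct=W90: country='CA' → pass
acct=W91: country='FR' → major
acct=W92: (no match → NULL) → NULL

major, major, NULL, fail, major, NULL, pass, major, NULL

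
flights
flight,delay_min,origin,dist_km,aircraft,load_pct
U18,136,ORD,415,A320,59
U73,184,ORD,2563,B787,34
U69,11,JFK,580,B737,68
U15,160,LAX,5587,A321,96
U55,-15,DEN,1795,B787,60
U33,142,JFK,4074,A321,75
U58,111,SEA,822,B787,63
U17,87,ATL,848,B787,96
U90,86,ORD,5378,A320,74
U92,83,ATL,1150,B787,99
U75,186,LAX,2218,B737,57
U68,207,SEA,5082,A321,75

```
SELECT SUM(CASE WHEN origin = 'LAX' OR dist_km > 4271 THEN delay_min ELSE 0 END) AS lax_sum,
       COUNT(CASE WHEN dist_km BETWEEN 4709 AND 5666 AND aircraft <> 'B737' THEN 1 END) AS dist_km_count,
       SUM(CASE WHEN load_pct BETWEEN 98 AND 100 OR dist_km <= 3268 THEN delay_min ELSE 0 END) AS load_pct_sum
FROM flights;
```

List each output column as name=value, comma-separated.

[lax_sum: origin = 'LAX' OR dist_km > 4271]
flight=U18: ✗
flight=U73: ✗
flight=U69: ✗
flight=U15: ✓ → 160
flight=U55: ✗
flight=U33: ✗
flight=U58: ✗
flight=U17: ✗
flight=U90: ✓ → 86
flight=U92: ✗
flight=U75: ✓ → 186
flight=U68: ✓ → 207
lax_sum = 160 + 86 + 186 + 207 = 639
—
[dist_km_count: dist_km BETWEEN 4709 AND 5666 AND aircraft <> 'B737']
flight=U18: ✗
flight=U73: ✗
flight=U69: ✗
flight=U15: ✓ → 1
flight=U55: ✗
flight=U33: ✗
flight=U58: ✗
flight=U17: ✗
flight=U90: ✓ → 1
flight=U92: ✗
flight=U75: ✗
flight=U68: ✓ → 1
dist_km_count = COUNT(1, 1, 1) = 3
—
[load_pct_sum: load_pct BETWEEN 98 AND 100 OR dist_km <= 3268]
flight=U18: ✓ → 136
flight=U73: ✓ → 184
flight=U69: ✓ → 11
flight=U15: ✗
flight=U55: ✓ → -15
flight=U33: ✗
flight=U58: ✓ → 111
flight=U17: ✓ → 87
flight=U90: ✗
flight=U92: ✓ → 83
flight=U75: ✓ → 186
flight=U68: ✗
load_pct_sum = 136 + 184 + 11 + -15 + 111 + 87 + 83 + 186 = 783

lax_sum=639, dist_km_count=3, load_pct_sum=783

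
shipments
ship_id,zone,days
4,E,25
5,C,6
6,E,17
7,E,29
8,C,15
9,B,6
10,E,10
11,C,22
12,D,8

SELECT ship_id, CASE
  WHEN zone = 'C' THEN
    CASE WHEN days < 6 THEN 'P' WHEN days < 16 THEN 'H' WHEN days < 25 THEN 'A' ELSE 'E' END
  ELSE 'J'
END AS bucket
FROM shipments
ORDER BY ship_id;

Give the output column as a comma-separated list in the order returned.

J, H, J, J, H, J, J, A, J

ship_id=4: zone='E' → outer ELSE → J
ship_id=5: zone='C' → inner[days < 16] → H
ship_id=6: zone='E' → outer ELSE → J
ship_id=7: zone='E' → outer ELSE → J
ship_id=8: zone='C' → inner[days < 16] → H
ship_id=9: zone='B' → outer ELSE → J
ship_id=10: zone='E' → outer ELSE → J
ship_id=11: zone='C' → inner[days < 25] → A
ship_id=12: zone='D' → outer ELSE → J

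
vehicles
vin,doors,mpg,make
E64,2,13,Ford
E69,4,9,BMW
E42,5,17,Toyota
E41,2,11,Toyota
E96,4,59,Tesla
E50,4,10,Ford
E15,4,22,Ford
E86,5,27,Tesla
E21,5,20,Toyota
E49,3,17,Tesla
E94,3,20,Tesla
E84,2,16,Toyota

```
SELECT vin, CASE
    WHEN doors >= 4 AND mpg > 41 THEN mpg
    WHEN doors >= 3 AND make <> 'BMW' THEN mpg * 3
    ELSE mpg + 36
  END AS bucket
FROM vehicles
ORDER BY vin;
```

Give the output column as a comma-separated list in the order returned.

66, 60, 47, 51, 51, 30, 49, 45, 52, 81, 60, 59

vin=E15: doors >= 3 AND make <> 'BMW' → 66
vin=E21: doors >= 3 AND make <> 'BMW' → 60
vin=E41: ELSE → 47
vin=E42: doors >= 3 AND make <> 'BMW' → 51
vin=E49: doors >= 3 AND make <> 'BMW' → 51
vin=E50: doors >= 3 AND make <> 'BMW' → 30
vin=E64: ELSE → 49
vin=E69: ELSE → 45
vin=E84: ELSE → 52
vin=E86: doors >= 3 AND make <> 'BMW' → 81
vin=E94: doors >= 3 AND make <> 'BMW' → 60
vin=E96: doors >= 4 AND mpg > 41 → 59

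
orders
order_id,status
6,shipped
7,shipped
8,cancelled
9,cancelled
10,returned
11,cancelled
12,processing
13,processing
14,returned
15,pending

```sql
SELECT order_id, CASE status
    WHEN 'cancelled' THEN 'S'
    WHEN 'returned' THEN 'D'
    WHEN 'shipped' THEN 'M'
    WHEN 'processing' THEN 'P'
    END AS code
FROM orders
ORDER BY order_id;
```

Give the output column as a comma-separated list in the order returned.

M, M, S, S, D, S, P, P, D, NULL

order_id=6: status='shipped' → M
order_id=7: status='shipped' → M
order_id=8: status='cancelled' → S
order_id=9: status='cancelled' → S
order_id=10: status='returned' → D
order_id=11: status='cancelled' → S
order_id=12: status='processing' → P
order_id=13: status='processing' → P
order_id=14: status='returned' → D
order_id=15: (no match → NULL) → NULL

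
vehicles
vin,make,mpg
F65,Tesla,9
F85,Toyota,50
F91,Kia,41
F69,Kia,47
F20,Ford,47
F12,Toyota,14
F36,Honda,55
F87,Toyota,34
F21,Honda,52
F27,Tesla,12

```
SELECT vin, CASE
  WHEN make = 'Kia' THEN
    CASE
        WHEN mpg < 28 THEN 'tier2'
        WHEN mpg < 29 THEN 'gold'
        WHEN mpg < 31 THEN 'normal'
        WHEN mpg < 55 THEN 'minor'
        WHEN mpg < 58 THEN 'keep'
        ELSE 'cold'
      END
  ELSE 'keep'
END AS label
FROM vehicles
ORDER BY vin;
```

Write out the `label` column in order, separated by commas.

vin=F12: make='Toyota' → outer ELSE → keep
vin=F20: make='Ford' → outer ELSE → keep
vin=F21: make='Honda' → outer ELSE → keep
vin=F27: make='Tesla' → outer ELSE → keep
vin=F36: make='Honda' → outer ELSE → keep
vin=F65: make='Tesla' → outer ELSE → keep
vin=F69: make='Kia' → inner[mpg < 55] → minor
vin=F85: make='Toyota' → outer ELSE → keep
vin=F87: make='Toyota' → outer ELSE → keep
vin=F91: make='Kia' → inner[mpg < 55] → minor

keep, keep, keep, keep, keep, keep, minor, keep, keep, minor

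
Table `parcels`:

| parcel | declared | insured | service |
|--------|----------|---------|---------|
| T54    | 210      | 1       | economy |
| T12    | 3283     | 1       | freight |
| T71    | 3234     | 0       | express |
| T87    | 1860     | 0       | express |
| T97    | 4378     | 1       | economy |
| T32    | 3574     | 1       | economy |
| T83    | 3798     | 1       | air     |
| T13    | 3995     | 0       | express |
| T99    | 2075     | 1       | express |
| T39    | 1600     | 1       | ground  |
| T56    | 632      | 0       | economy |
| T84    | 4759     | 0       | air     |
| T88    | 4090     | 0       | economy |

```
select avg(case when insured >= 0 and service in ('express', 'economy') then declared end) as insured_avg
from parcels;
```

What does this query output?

2672

parcel=T54: ✓ → 210
parcel=T12: ✗
parcel=T71: ✓ → 3234
parcel=T87: ✓ → 1860
parcel=T97: ✓ → 4378
parcel=T32: ✓ → 3574
parcel=T83: ✗
parcel=T13: ✓ → 3995
parcel=T99: ✓ → 2075
parcel=T39: ✗
parcel=T56: ✓ → 632
parcel=T84: ✗
parcel=T88: ✓ → 4090
insured_avg = (210 + 3234 + 1860 + 4378 + 3574 + 3995 + 2075 + 632 + 4090) / 9 = 2672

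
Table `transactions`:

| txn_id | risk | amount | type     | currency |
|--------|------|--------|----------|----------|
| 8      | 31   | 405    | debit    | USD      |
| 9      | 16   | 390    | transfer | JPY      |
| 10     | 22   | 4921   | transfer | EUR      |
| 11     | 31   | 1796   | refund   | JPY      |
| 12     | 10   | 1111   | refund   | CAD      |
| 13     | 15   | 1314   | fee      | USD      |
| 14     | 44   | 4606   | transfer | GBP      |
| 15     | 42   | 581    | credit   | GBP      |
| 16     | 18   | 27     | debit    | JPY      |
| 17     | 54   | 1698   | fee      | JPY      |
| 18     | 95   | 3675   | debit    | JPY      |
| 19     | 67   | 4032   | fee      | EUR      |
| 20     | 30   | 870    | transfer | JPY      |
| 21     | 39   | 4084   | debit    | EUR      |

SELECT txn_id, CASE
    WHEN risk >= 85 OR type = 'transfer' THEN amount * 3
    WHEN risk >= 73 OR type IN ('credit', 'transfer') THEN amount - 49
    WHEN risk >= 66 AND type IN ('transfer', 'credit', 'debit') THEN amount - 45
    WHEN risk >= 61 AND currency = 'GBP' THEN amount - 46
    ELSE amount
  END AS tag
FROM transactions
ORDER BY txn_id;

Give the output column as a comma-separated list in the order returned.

txn_id=8: ELSE → 405
txn_id=9: risk >= 85 OR type = 'transfer' → 1170
txn_id=10: risk >= 85 OR type = 'transfer' → 14763
txn_id=11: ELSE → 1796
txn_id=12: ELSE → 1111
txn_id=13: ELSE → 1314
txn_id=14: risk >= 85 OR type = 'transfer' → 13818
txn_id=15: risk >= 73 OR type IN ('credit', 'transfer') → 532
txn_id=16: ELSE → 27
txn_id=17: ELSE → 1698
txn_id=18: risk >= 85 OR type = 'transfer' → 11025
txn_id=19: ELSE → 4032
txn_id=20: risk >= 85 OR type = 'transfer' → 2610
txn_id=21: ELSE → 4084

405, 1170, 14763, 1796, 1111, 1314, 13818, 532, 27, 1698, 11025, 4032, 2610, 4084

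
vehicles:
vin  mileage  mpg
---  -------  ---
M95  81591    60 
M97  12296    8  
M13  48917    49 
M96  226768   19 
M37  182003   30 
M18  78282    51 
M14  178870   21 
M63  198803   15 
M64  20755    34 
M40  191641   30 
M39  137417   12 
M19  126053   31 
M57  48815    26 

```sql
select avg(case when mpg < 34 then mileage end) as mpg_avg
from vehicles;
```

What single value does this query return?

144740.6666666667

vin=M95: ✗
vin=M97: ✓ → 12296
vin=M13: ✗
vin=M96: ✓ → 226768
vin=M37: ✓ → 182003
vin=M18: ✗
vin=M14: ✓ → 178870
vin=M63: ✓ → 198803
vin=M64: ✗
vin=M40: ✓ → 191641
vin=M39: ✓ → 137417
vin=M19: ✓ → 126053
vin=M57: ✓ → 48815
mpg_avg = (12296 + 226768 + 182003 + 178870 + 198803 + 191641 + 137417 + 126053 + 48815) / 9 = 144740.6666666667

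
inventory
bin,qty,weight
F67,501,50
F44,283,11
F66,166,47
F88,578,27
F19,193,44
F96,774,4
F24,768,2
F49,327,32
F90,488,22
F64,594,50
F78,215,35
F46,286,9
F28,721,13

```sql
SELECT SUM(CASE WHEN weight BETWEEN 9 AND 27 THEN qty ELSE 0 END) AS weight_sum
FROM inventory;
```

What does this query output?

bin=F67: ✗
bin=F44: ✓ → 283
bin=F66: ✗
bin=F88: ✓ → 578
bin=F19: ✗
bin=F96: ✗
bin=F24: ✗
bin=F49: ✗
bin=F90: ✓ → 488
bin=F64: ✗
bin=F78: ✗
bin=F46: ✓ → 286
bin=F28: ✓ → 721
weight_sum = 283 + 578 + 488 + 286 + 721 = 2356

2356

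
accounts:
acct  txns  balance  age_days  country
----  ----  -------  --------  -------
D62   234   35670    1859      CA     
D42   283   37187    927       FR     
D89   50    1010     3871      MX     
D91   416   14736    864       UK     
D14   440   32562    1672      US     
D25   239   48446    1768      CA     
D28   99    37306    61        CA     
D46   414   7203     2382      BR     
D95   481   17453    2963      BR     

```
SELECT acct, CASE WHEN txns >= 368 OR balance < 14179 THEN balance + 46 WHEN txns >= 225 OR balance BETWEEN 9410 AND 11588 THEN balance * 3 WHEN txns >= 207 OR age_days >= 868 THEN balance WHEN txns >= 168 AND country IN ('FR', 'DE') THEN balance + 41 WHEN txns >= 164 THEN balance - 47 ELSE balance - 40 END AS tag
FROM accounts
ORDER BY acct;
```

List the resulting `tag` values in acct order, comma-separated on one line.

acct=D14: txns >= 368 OR balance < 14179 → 32608
acct=D25: txns >= 225 OR balance BETWEEN 9410 AND 11588 → 145338
acct=D28: ELSE → 37266
acct=D42: txns >= 225 OR balance BETWEEN 9410 AND 11588 → 111561
acct=D46: txns >= 368 OR balance < 14179 → 7249
acct=D62: txns >= 225 OR balance BETWEEN 9410 AND 11588 → 107010
acct=D89: txns >= 368 OR balance < 14179 → 1056
acct=D91: txns >= 368 OR balance < 14179 → 14782
acct=D95: txns >= 368 OR balance < 14179 → 17499

32608, 145338, 37266, 111561, 7249, 107010, 1056, 14782, 17499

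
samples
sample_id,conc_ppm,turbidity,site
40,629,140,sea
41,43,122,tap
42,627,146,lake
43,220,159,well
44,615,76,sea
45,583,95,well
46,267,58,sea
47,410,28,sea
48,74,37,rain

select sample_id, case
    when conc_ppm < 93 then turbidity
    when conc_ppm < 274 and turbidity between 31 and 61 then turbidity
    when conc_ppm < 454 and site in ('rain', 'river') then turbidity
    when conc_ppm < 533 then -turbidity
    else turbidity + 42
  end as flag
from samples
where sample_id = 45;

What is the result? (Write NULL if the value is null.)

sample_id = 45: conc_ppm=583, turbidity=95, site=well.
conc_ppm < 93 → false
conc_ppm < 274 and turbidity between 31 and 61 → false
conc_ppm < 454 and site in ('rain', 'river') → false
conc_ppm < 533 → false
No prior WHEN matched → ELSE → 137

137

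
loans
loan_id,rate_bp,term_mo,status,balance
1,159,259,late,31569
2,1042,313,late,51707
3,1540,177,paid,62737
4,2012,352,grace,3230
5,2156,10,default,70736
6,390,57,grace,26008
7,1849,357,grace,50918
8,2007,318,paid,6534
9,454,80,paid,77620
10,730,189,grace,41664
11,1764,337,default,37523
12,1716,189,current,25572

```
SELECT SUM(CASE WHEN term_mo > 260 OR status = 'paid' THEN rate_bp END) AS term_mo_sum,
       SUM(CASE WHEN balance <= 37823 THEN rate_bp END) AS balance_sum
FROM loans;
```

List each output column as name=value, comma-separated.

term_mo_sum=10668, balance_sum=8048

[term_mo_sum: term_mo > 260 OR status = 'paid']
loan_id=1: ✗
loan_id=2: ✓ → 1042
loan_id=3: ✓ → 1540
loan_id=4: ✓ → 2012
loan_id=5: ✗
loan_id=6: ✗
loan_id=7: ✓ → 1849
loan_id=8: ✓ → 2007
loan_id=9: ✓ → 454
loan_id=10: ✗
loan_id=11: ✓ → 1764
loan_id=12: ✗
term_mo_sum = 1042 + 1540 + 2012 + 1849 + 2007 + 454 + 1764 = 10668
—
[balance_sum: balance <= 37823]
loan_id=1: ✓ → 159
loan_id=2: ✗
loan_id=3: ✗
loan_id=4: ✓ → 2012
loan_id=5: ✗
loan_id=6: ✓ → 390
loan_id=7: ✗
loan_id=8: ✓ → 2007
loan_id=9: ✗
loan_id=10: ✗
loan_id=11: ✓ → 1764
loan_id=12: ✓ → 1716
balance_sum = 159 + 2012 + 390 + 2007 + 1764 + 1716 = 8048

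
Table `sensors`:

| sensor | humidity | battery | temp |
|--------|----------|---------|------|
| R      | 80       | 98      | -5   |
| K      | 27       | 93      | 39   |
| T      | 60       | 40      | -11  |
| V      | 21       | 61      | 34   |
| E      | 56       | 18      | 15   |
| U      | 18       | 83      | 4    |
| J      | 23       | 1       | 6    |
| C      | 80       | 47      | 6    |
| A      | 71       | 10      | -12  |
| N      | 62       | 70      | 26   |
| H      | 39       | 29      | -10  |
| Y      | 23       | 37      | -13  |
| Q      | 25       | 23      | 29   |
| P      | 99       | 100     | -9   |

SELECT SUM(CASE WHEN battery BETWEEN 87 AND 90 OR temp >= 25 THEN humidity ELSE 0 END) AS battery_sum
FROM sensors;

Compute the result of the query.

135

sensor=R: ✗
sensor=K: ✓ → 27
sensor=T: ✗
sensor=V: ✓ → 21
sensor=E: ✗
sensor=U: ✗
sensor=J: ✗
sensor=C: ✗
sensor=A: ✗
sensor=N: ✓ → 62
sensor=H: ✗
sensor=Y: ✗
sensor=Q: ✓ → 25
sensor=P: ✗
battery_sum = 27 + 21 + 62 + 25 = 135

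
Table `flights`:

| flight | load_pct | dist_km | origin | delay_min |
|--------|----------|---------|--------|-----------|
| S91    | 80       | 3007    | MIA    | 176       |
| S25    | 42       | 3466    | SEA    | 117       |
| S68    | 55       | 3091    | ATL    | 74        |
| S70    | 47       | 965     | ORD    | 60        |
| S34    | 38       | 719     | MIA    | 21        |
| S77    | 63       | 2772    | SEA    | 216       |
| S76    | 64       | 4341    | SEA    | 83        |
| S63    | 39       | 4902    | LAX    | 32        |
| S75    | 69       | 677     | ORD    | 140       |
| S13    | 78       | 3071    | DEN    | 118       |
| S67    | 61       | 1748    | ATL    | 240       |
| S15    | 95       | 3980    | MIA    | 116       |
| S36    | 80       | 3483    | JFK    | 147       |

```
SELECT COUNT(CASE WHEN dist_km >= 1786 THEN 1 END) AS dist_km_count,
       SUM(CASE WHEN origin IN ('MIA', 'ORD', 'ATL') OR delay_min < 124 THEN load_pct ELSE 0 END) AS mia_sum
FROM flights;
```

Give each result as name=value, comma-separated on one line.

[dist_km_count: dist_km >= 1786]
flight=S91: ✓ → 1
flight=S25: ✓ → 1
flight=S68: ✓ → 1
flight=S70: ✗
flight=S34: ✗
flight=S77: ✓ → 1
flight=S76: ✓ → 1
flight=S63: ✓ → 1
flight=S75: ✗
flight=S13: ✓ → 1
flight=S67: ✗
flight=S15: ✓ → 1
flight=S36: ✓ → 1
dist_km_count = COUNT(1, 1, 1, 1, 1, 1, 1, 1, 1) = 9
—
[mia_sum: origin IN ('MIA', 'ORD', 'ATL') OR delay_min < 124]
flight=S91: ✓ → 80
flight=S25: ✓ → 42
flight=S68: ✓ → 55
flight=S70: ✓ → 47
flight=S34: ✓ → 38
flight=S77: ✗
flight=S76: ✓ → 64
flight=S63: ✓ → 39
flight=S75: ✓ → 69
flight=S13: ✓ → 78
flight=S67: ✓ → 61
flight=S15: ✓ → 95
flight=S36: ✗
mia_sum = 80 + 42 + 55 + 47 + 38 + 64 + 39 + 69 + 78 + 61 + 95 = 668

dist_km_count=9, mia_sum=668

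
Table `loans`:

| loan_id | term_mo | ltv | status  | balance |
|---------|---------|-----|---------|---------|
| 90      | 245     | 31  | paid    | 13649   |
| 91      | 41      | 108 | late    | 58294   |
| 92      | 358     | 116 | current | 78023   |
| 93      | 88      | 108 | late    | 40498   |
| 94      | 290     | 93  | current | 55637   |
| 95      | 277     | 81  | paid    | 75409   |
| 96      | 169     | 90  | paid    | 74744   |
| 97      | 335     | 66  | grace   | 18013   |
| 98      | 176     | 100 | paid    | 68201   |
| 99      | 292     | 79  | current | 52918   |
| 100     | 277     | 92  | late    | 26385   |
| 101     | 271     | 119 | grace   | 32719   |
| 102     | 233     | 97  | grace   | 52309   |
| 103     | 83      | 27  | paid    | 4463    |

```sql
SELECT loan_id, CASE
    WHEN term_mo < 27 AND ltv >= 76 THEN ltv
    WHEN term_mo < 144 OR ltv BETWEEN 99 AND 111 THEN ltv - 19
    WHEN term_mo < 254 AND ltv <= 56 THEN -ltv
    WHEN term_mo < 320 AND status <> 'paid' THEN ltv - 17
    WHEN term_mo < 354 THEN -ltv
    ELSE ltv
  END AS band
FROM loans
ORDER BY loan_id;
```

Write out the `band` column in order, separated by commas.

-31, 89, 116, 89, 76, -81, -90, -66, 81, 62, 75, 102, 80, 8

loan_id=90: term_mo < 254 AND ltv <= 56 → -31
loan_id=91: term_mo < 144 OR ltv BETWEEN 99 AND 111 → 89
loan_id=92: ELSE → 116
loan_id=93: term_mo < 144 OR ltv BETWEEN 99 AND 111 → 89
loan_id=94: term_mo < 320 AND status <> 'paid' → 76
loan_id=95: term_mo < 354 → -81
loan_id=96: term_mo < 354 → -90
loan_id=97: term_mo < 354 → -66
loan_id=98: term_mo < 144 OR ltv BETWEEN 99 AND 111 → 81
loan_id=99: term_mo < 320 AND status <> 'paid' → 62
loan_id=100: term_mo < 320 AND status <> 'paid' → 75
loan_id=101: term_mo < 320 AND status <> 'paid' → 102
loan_id=102: term_mo < 320 AND status <> 'paid' → 80
loan_id=103: term_mo < 144 OR ltv BETWEEN 99 AND 111 → 8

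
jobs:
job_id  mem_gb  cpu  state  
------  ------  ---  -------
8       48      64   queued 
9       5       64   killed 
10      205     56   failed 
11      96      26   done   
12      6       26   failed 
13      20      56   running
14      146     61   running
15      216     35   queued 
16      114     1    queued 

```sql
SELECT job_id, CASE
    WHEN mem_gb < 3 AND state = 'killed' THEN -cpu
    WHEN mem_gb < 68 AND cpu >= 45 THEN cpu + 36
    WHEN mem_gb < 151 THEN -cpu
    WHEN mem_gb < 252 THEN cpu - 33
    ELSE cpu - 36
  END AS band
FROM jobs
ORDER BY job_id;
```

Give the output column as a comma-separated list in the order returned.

100, 100, 23, -26, -26, 92, -61, 2, -1

job_id=8: mem_gb < 68 AND cpu >= 45 → 100
job_id=9: mem_gb < 68 AND cpu >= 45 → 100
job_id=10: mem_gb < 252 → 23
job_id=11: mem_gb < 151 → -26
job_id=12: mem_gb < 151 → -26
job_id=13: mem_gb < 68 AND cpu >= 45 → 92
job_id=14: mem_gb < 151 → -61
job_id=15: mem_gb < 252 → 2
job_id=16: mem_gb < 151 → -1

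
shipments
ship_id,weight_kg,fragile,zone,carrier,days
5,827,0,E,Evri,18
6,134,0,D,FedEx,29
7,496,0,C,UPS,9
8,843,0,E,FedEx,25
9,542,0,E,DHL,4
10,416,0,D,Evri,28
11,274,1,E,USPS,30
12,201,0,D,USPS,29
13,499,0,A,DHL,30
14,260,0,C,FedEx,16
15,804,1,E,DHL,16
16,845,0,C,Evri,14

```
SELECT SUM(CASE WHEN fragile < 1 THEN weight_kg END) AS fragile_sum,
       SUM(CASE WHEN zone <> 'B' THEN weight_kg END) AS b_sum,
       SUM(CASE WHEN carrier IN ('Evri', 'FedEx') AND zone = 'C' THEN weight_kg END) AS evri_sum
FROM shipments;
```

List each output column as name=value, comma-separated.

fragile_sum=5063, b_sum=6141, evri_sum=1105

[fragile_sum: fragile < 1]
ship_id=5: ✓ → 827
ship_id=6: ✓ → 134
ship_id=7: ✓ → 496
ship_id=8: ✓ → 843
ship_id=9: ✓ → 542
ship_id=10: ✓ → 416
ship_id=11: ✗
ship_id=12: ✓ → 201
ship_id=13: ✓ → 499
ship_id=14: ✓ → 260
ship_id=15: ✗
ship_id=16: ✓ → 845
fragile_sum = 827 + 134 + 496 + 843 + 542 + 416 + 201 + 499 + 260 + 845 = 5063
—
[b_sum: zone <> 'B']
ship_id=5: ✓ → 827
ship_id=6: ✓ → 134
ship_id=7: ✓ → 496
ship_id=8: ✓ → 843
ship_id=9: ✓ → 542
ship_id=10: ✓ → 416
ship_id=11: ✓ → 274
ship_id=12: ✓ → 201
ship_id=13: ✓ → 499
ship_id=14: ✓ → 260
ship_id=15: ✓ → 804
ship_id=16: ✓ → 845
b_sum = 827 + 134 + 496 + 843 + 542 + 416 + 274 + 201 + 499 + 260 + 804 + 845 = 6141
—
[evri_sum: carrier IN ('Evri', 'FedEx') AND zone = 'C']
ship_id=5: ✗
ship_id=6: ✗
ship_id=7: ✗
ship_id=8: ✗
ship_id=9: ✗
ship_id=10: ✗
ship_id=11: ✗
ship_id=12: ✗
ship_id=13: ✗
ship_id=14: ✓ → 260
ship_id=15: ✗
ship_id=16: ✓ → 845
evri_sum = 260 + 845 = 1105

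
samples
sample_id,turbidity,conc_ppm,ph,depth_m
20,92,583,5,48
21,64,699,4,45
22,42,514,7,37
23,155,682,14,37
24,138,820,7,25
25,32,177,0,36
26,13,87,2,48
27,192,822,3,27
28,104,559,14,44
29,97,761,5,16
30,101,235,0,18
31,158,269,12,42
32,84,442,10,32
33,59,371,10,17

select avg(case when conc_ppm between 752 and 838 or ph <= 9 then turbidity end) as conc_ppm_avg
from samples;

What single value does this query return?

sample_id=20: ✓ → 92
sample_id=21: ✓ → 64
sample_id=22: ✓ → 42
sample_id=23: ✗
sample_id=24: ✓ → 138
sample_id=25: ✓ → 32
sample_id=26: ✓ → 13
sample_id=27: ✓ → 192
sample_id=28: ✗
sample_id=29: ✓ → 97
sample_id=30: ✓ → 101
sample_id=31: ✗
sample_id=32: ✗
sample_id=33: ✗
conc_ppm_avg = (92 + 64 + 42 + 138 + 32 + 13 + 192 + 97 + 101) / 9 = 85.6666666667

85.6666666667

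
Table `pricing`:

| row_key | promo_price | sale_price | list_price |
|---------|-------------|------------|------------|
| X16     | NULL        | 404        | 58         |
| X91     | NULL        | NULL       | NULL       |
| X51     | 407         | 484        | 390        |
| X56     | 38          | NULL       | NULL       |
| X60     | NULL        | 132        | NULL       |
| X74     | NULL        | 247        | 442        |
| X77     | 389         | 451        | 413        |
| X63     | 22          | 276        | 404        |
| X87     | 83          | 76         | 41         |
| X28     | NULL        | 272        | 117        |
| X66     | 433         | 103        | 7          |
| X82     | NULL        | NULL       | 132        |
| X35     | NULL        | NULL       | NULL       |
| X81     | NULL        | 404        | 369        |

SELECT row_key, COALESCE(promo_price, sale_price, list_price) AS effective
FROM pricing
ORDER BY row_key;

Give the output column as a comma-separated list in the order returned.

row_key=X16: promo_price=NULL, sale_price=404 → 404
row_key=X28: promo_price=NULL, sale_price=272 → 272
row_key=X35: promo_price=NULL, sale_price=NULL, list_price=NULL (all NULL) → NULL
row_key=X51: promo_price=407 → 407
row_key=X56: promo_price=38 → 38
row_key=X60: promo_price=NULL, sale_price=132 → 132
row_key=X63: promo_price=22 → 22
row_key=X66: promo_price=433 → 433
row_key=X74: promo_price=NULL, sale_price=247 → 247
row_key=X77: promo_price=389 → 389
row_key=X81: promo_price=NULL, sale_price=404 → 404
row_key=X82: promo_price=NULL, sale_price=NULL, list_price=132 → 132
row_key=X87: promo_price=83 → 83
row_key=X91: promo_price=NULL, sale_price=NULL, list_price=NULL (all NULL) → NULL

404, 272, NULL, 407, 38, 132, 22, 433, 247, 389, 404, 132, 83, NULL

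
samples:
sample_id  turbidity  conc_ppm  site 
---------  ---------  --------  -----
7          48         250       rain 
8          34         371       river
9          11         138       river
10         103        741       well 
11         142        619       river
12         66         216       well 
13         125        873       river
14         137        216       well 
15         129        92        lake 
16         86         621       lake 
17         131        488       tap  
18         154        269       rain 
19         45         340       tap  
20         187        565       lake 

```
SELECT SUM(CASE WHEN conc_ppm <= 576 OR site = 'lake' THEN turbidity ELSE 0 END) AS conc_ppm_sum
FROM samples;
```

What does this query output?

sample_id=7: ✓ → 48
sample_id=8: ✓ → 34
sample_id=9: ✓ → 11
sample_id=10: ✗
sample_id=11: ✗
sample_id=12: ✓ → 66
sample_id=13: ✗
sample_id=14: ✓ → 137
sample_id=15: ✓ → 129
sample_id=16: ✓ → 86
sample_id=17: ✓ → 131
sample_id=18: ✓ → 154
sample_id=19: ✓ → 45
sample_id=20: ✓ → 187
conc_ppm_sum = 48 + 34 + 11 + 66 + 137 + 129 + 86 + 131 + 154 + 45 + 187 = 1028

1028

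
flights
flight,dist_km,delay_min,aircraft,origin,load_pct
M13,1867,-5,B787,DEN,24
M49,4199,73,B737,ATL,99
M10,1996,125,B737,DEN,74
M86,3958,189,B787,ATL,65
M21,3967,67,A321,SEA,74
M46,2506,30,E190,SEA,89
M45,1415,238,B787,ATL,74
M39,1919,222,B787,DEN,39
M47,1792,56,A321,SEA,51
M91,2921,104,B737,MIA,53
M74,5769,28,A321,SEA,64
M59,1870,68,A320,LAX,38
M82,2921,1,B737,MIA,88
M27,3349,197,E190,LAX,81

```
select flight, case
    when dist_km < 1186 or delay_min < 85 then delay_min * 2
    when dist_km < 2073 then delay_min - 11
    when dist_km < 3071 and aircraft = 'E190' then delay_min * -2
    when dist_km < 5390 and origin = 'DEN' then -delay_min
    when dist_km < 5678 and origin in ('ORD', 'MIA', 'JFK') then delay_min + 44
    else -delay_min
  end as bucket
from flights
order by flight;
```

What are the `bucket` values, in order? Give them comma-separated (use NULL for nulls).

114, -10, 134, -197, 211, 227, 60, 112, 146, 136, 56, 2, -189, 148

flight=M10: dist_km < 2073 → 114
flight=M13: dist_km < 1186 or delay_min < 85 → -10
flight=M21: dist_km < 1186 or delay_min < 85 → 134
flight=M27: ELSE → -197
flight=M39: dist_km < 2073 → 211
flight=M45: dist_km < 2073 → 227
flight=M46: dist_km < 1186 or delay_min < 85 → 60
flight=M47: dist_km < 1186 or delay_min < 85 → 112
flight=M49: dist_km < 1186 or delay_min < 85 → 146
flight=M59: dist_km < 1186 or delay_min < 85 → 136
flight=M74: dist_km < 1186 or delay_min < 85 → 56
flight=M82: dist_km < 1186 or delay_min < 85 → 2
flight=M86: ELSE → -189
flight=M91: dist_km < 5678 and origin in ('ORD', 'MIA', 'JFK') → 148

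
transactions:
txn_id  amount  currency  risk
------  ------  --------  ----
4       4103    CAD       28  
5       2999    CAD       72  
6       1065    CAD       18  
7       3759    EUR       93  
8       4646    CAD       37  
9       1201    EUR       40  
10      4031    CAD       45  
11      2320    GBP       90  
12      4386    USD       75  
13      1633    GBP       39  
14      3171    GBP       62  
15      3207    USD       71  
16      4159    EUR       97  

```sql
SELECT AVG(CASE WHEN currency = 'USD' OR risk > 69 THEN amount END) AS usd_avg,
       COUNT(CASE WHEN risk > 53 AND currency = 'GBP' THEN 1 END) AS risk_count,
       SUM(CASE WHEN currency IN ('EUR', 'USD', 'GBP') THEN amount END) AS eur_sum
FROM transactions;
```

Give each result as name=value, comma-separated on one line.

usd_avg=3471.6666666667, risk_count=2, eur_sum=23836

[usd_avg: currency = 'USD' OR risk > 69]
txn_id=4: ✗
txn_id=5: ✓ → 2999
txn_id=6: ✗
txn_id=7: ✓ → 3759
txn_id=8: ✗
txn_id=9: ✗
txn_id=10: ✗
txn_id=11: ✓ → 2320
txn_id=12: ✓ → 4386
txn_id=13: ✗
txn_id=14: ✗
txn_id=15: ✓ → 3207
txn_id=16: ✓ → 4159
usd_avg = (2999 + 3759 + 2320 + 4386 + 3207 + 4159) / 6 = 3471.6666666667
—
[risk_count: risk > 53 AND currency = 'GBP']
txn_id=4: ✗
txn_id=5: ✗
txn_id=6: ✗
txn_id=7: ✗
txn_id=8: ✗
txn_id=9: ✗
txn_id=10: ✗
txn_id=11: ✓ → 1
txn_id=12: ✗
txn_id=13: ✗
txn_id=14: ✓ → 1
txn_id=15: ✗
txn_id=16: ✗
risk_count = COUNT(1, 1) = 2
—
[eur_sum: currency IN ('EUR', 'USD', 'GBP')]
txn_id=4: ✗
txn_id=5: ✗
txn_id=6: ✗
txn_id=7: ✓ → 3759
txn_id=8: ✗
txn_id=9: ✓ → 1201
txn_id=10: ✗
txn_id=11: ✓ → 2320
txn_id=12: ✓ → 4386
txn_id=13: ✓ → 1633
txn_id=14: ✓ → 3171
txn_id=15: ✓ → 3207
txn_id=16: ✓ → 4159
eur_sum = 3759 + 1201 + 2320 + 4386 + 1633 + 3171 + 3207 + 4159 = 23836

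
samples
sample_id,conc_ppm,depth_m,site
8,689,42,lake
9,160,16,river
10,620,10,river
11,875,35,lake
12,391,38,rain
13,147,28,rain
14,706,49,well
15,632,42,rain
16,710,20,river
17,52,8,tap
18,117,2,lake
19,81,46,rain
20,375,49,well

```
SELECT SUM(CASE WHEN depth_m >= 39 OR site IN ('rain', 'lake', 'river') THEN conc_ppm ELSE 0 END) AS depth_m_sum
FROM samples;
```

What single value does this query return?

sample_id=8: ✓ → 689
sample_id=9: ✓ → 160
sample_id=10: ✓ → 620
sample_id=11: ✓ → 875
sample_id=12: ✓ → 391
sample_id=13: ✓ → 147
sample_id=14: ✓ → 706
sample_id=15: ✓ → 632
sample_id=16: ✓ → 710
sample_id=17: ✗
sample_id=18: ✓ → 117
sample_id=19: ✓ → 81
sample_id=20: ✓ → 375
depth_m_sum = 689 + 160 + 620 + 875 + 391 + 147 + 706 + 632 + 710 + 117 + 81 + 375 = 5503

5503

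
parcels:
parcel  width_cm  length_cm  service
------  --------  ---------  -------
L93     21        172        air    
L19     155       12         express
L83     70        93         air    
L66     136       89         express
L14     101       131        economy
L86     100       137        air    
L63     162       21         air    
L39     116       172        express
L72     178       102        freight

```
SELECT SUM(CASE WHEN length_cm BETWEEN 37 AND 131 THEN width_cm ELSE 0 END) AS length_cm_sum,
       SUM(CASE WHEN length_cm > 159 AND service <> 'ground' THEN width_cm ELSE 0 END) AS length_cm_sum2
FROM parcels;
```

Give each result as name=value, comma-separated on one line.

length_cm_sum=485, length_cm_sum2=137

[length_cm_sum: length_cm BETWEEN 37 AND 131]
parcel=L93: ✗
parcel=L19: ✗
parcel=L83: ✓ → 70
parcel=L66: ✓ → 136
parcel=L14: ✓ → 101
parcel=L86: ✗
parcel=L63: ✗
parcel=L39: ✗
parcel=L72: ✓ → 178
length_cm_sum = 70 + 136 + 101 + 178 = 485
—
[length_cm_sum2: length_cm > 159 AND service <> 'ground']
parcel=L93: ✓ → 21
parcel=L19: ✗
parcel=L83: ✗
parcel=L66: ✗
parcel=L14: ✗
parcel=L86: ✗
parcel=L63: ✗
parcel=L39: ✓ → 116
parcel=L72: ✗
length_cm_sum2 = 21 + 116 = 137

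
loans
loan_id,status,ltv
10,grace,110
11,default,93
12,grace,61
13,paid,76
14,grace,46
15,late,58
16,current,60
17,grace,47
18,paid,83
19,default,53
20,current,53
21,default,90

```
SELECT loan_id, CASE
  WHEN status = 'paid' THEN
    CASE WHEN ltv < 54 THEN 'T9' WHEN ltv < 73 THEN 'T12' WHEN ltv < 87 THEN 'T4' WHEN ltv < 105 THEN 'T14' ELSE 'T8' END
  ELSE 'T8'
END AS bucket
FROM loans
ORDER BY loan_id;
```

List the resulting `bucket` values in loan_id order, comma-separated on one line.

T8, T8, T8, T4, T8, T8, T8, T8, T4, T8, T8, T8

loan_id=10: status='grace' → outer ELSE → T8
loan_id=11: status='default' → outer ELSE → T8
loan_id=12: status='grace' → outer ELSE → T8
loan_id=13: status='paid' → inner[ltv < 87] → T4
loan_id=14: status='grace' → outer ELSE → T8
loan_id=15: status='late' → outer ELSE → T8
loan_id=16: status='current' → outer ELSE → T8
loan_id=17: status='grace' → outer ELSE → T8
loan_id=18: status='paid' → inner[ltv < 87] → T4
loan_id=19: status='default' → outer ELSE → T8
loan_id=20: status='current' → outer ELSE → T8
loan_id=21: status='default' → outer ELSE → T8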